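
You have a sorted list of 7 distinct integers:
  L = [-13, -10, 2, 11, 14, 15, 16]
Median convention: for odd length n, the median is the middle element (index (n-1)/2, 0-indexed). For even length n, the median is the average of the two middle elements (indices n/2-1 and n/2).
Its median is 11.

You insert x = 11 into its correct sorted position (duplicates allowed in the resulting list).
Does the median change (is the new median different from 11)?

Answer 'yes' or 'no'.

Old median = 11
Insert x = 11
New median = 11
Changed? no

Answer: no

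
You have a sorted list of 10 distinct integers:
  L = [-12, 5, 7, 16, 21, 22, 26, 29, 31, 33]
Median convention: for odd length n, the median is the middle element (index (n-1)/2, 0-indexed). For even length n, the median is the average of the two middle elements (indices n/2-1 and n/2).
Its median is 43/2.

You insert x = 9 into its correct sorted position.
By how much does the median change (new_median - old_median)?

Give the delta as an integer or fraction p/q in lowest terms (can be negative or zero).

Old median = 43/2
After inserting x = 9: new sorted = [-12, 5, 7, 9, 16, 21, 22, 26, 29, 31, 33]
New median = 21
Delta = 21 - 43/2 = -1/2

Answer: -1/2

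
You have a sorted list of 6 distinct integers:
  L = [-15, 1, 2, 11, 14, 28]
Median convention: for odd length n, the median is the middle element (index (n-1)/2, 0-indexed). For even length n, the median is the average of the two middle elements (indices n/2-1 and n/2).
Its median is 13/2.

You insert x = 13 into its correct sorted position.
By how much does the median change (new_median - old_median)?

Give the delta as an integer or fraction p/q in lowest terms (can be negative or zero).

Old median = 13/2
After inserting x = 13: new sorted = [-15, 1, 2, 11, 13, 14, 28]
New median = 11
Delta = 11 - 13/2 = 9/2

Answer: 9/2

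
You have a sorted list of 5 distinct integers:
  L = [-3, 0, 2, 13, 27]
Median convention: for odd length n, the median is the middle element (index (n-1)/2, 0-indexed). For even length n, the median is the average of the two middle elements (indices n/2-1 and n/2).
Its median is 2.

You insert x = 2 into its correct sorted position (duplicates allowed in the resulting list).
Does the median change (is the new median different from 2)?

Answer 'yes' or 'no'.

Answer: no

Derivation:
Old median = 2
Insert x = 2
New median = 2
Changed? no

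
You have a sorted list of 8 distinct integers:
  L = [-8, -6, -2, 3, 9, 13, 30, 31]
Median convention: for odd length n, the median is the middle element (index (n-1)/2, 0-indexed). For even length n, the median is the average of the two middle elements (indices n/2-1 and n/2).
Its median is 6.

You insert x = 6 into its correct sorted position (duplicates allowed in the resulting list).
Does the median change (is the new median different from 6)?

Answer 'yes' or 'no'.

Old median = 6
Insert x = 6
New median = 6
Changed? no

Answer: no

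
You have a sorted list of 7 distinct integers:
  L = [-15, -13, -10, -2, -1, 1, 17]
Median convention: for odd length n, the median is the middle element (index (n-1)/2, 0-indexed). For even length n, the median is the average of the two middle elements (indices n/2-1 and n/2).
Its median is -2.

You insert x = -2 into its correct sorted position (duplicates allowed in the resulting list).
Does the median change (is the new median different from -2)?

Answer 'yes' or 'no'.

Answer: no

Derivation:
Old median = -2
Insert x = -2
New median = -2
Changed? no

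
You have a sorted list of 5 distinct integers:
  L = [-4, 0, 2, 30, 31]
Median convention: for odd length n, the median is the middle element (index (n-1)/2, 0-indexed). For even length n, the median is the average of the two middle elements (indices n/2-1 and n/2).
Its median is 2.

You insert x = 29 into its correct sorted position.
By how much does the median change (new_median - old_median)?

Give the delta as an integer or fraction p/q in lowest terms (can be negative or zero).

Old median = 2
After inserting x = 29: new sorted = [-4, 0, 2, 29, 30, 31]
New median = 31/2
Delta = 31/2 - 2 = 27/2

Answer: 27/2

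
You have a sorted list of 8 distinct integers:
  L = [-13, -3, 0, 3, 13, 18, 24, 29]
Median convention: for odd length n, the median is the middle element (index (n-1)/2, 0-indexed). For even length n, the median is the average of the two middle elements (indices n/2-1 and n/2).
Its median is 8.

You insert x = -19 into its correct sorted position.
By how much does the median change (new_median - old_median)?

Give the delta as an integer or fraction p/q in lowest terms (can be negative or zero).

Old median = 8
After inserting x = -19: new sorted = [-19, -13, -3, 0, 3, 13, 18, 24, 29]
New median = 3
Delta = 3 - 8 = -5

Answer: -5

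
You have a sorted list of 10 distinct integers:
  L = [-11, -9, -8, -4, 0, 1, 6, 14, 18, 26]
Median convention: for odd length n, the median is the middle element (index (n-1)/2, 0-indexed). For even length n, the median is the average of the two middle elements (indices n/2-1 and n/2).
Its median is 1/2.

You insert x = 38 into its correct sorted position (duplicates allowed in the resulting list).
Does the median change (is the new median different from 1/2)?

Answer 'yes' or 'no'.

Old median = 1/2
Insert x = 38
New median = 1
Changed? yes

Answer: yes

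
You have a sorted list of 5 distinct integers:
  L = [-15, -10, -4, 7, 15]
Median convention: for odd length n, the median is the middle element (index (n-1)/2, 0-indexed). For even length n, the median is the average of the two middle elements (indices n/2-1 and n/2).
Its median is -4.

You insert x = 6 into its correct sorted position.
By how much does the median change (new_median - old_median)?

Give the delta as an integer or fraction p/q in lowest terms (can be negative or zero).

Old median = -4
After inserting x = 6: new sorted = [-15, -10, -4, 6, 7, 15]
New median = 1
Delta = 1 - -4 = 5

Answer: 5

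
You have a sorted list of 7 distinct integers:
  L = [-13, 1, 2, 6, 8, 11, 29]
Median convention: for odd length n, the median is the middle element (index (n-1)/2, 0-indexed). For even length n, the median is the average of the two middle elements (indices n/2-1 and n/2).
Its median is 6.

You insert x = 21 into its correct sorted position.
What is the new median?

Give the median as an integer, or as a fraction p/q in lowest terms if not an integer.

Old list (sorted, length 7): [-13, 1, 2, 6, 8, 11, 29]
Old median = 6
Insert x = 21
Old length odd (7). Middle was index 3 = 6.
New length even (8). New median = avg of two middle elements.
x = 21: 6 elements are < x, 1 elements are > x.
New sorted list: [-13, 1, 2, 6, 8, 11, 21, 29]
New median = 7

Answer: 7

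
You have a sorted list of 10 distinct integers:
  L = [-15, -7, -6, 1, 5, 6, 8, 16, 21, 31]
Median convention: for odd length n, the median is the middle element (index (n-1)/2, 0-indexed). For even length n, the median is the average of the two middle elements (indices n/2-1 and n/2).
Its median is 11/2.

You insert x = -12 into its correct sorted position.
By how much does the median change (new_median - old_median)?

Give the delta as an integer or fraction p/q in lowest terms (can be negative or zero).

Old median = 11/2
After inserting x = -12: new sorted = [-15, -12, -7, -6, 1, 5, 6, 8, 16, 21, 31]
New median = 5
Delta = 5 - 11/2 = -1/2

Answer: -1/2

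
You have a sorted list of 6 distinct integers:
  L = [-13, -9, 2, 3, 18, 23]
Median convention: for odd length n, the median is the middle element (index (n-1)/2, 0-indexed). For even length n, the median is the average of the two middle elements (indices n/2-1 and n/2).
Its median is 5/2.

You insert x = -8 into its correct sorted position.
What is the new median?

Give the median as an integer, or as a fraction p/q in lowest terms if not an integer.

Answer: 2

Derivation:
Old list (sorted, length 6): [-13, -9, 2, 3, 18, 23]
Old median = 5/2
Insert x = -8
Old length even (6). Middle pair: indices 2,3 = 2,3.
New length odd (7). New median = single middle element.
x = -8: 2 elements are < x, 4 elements are > x.
New sorted list: [-13, -9, -8, 2, 3, 18, 23]
New median = 2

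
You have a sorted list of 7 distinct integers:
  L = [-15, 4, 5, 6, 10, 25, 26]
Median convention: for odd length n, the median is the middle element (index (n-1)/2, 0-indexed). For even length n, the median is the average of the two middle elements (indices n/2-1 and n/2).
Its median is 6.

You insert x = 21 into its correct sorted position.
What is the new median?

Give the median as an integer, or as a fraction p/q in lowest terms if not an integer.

Answer: 8

Derivation:
Old list (sorted, length 7): [-15, 4, 5, 6, 10, 25, 26]
Old median = 6
Insert x = 21
Old length odd (7). Middle was index 3 = 6.
New length even (8). New median = avg of two middle elements.
x = 21: 5 elements are < x, 2 elements are > x.
New sorted list: [-15, 4, 5, 6, 10, 21, 25, 26]
New median = 8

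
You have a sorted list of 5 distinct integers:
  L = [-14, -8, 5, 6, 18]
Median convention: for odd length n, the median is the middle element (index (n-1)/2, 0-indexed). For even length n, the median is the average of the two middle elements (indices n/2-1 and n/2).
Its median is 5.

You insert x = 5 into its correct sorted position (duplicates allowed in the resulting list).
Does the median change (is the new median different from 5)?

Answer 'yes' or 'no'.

Answer: no

Derivation:
Old median = 5
Insert x = 5
New median = 5
Changed? no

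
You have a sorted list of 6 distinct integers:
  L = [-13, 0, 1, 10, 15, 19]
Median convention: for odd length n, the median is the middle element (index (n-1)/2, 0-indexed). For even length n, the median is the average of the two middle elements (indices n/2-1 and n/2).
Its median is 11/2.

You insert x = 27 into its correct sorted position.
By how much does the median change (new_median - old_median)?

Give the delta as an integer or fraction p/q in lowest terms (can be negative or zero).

Answer: 9/2

Derivation:
Old median = 11/2
After inserting x = 27: new sorted = [-13, 0, 1, 10, 15, 19, 27]
New median = 10
Delta = 10 - 11/2 = 9/2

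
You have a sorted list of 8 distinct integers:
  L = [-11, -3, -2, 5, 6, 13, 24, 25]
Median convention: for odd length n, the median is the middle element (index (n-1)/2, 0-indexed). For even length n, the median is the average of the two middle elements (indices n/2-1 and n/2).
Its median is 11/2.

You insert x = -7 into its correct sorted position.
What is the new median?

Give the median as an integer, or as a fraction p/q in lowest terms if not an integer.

Old list (sorted, length 8): [-11, -3, -2, 5, 6, 13, 24, 25]
Old median = 11/2
Insert x = -7
Old length even (8). Middle pair: indices 3,4 = 5,6.
New length odd (9). New median = single middle element.
x = -7: 1 elements are < x, 7 elements are > x.
New sorted list: [-11, -7, -3, -2, 5, 6, 13, 24, 25]
New median = 5

Answer: 5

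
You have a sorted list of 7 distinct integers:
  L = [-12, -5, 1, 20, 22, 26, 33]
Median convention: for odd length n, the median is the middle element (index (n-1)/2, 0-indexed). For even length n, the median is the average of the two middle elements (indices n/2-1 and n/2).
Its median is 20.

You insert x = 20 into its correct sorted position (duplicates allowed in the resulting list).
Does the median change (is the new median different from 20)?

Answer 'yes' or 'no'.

Old median = 20
Insert x = 20
New median = 20
Changed? no

Answer: no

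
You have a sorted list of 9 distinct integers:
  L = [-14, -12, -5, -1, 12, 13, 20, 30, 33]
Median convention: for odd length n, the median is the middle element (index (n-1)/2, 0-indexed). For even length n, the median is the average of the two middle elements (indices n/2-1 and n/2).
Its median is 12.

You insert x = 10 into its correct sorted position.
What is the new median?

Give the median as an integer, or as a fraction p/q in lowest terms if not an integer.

Answer: 11

Derivation:
Old list (sorted, length 9): [-14, -12, -5, -1, 12, 13, 20, 30, 33]
Old median = 12
Insert x = 10
Old length odd (9). Middle was index 4 = 12.
New length even (10). New median = avg of two middle elements.
x = 10: 4 elements are < x, 5 elements are > x.
New sorted list: [-14, -12, -5, -1, 10, 12, 13, 20, 30, 33]
New median = 11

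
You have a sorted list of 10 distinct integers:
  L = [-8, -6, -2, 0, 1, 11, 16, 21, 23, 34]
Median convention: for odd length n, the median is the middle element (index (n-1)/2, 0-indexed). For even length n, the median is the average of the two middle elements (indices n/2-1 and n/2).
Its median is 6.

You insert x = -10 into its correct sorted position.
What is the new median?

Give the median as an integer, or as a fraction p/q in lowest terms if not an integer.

Answer: 1

Derivation:
Old list (sorted, length 10): [-8, -6, -2, 0, 1, 11, 16, 21, 23, 34]
Old median = 6
Insert x = -10
Old length even (10). Middle pair: indices 4,5 = 1,11.
New length odd (11). New median = single middle element.
x = -10: 0 elements are < x, 10 elements are > x.
New sorted list: [-10, -8, -6, -2, 0, 1, 11, 16, 21, 23, 34]
New median = 1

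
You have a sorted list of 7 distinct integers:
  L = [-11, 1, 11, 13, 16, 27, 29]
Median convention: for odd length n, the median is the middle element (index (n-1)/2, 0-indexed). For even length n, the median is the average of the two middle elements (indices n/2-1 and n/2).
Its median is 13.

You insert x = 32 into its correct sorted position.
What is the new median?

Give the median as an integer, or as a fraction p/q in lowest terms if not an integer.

Old list (sorted, length 7): [-11, 1, 11, 13, 16, 27, 29]
Old median = 13
Insert x = 32
Old length odd (7). Middle was index 3 = 13.
New length even (8). New median = avg of two middle elements.
x = 32: 7 elements are < x, 0 elements are > x.
New sorted list: [-11, 1, 11, 13, 16, 27, 29, 32]
New median = 29/2

Answer: 29/2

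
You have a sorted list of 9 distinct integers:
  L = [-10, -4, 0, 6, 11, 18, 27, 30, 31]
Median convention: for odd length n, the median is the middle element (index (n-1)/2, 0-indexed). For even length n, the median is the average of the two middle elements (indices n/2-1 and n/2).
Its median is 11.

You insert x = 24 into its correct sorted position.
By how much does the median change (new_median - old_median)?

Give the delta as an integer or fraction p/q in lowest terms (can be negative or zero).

Old median = 11
After inserting x = 24: new sorted = [-10, -4, 0, 6, 11, 18, 24, 27, 30, 31]
New median = 29/2
Delta = 29/2 - 11 = 7/2

Answer: 7/2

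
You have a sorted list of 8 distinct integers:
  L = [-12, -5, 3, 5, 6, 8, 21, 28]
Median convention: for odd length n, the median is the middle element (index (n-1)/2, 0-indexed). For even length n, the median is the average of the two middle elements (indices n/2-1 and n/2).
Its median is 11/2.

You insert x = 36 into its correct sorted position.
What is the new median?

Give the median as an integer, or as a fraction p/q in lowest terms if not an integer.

Old list (sorted, length 8): [-12, -5, 3, 5, 6, 8, 21, 28]
Old median = 11/2
Insert x = 36
Old length even (8). Middle pair: indices 3,4 = 5,6.
New length odd (9). New median = single middle element.
x = 36: 8 elements are < x, 0 elements are > x.
New sorted list: [-12, -5, 3, 5, 6, 8, 21, 28, 36]
New median = 6

Answer: 6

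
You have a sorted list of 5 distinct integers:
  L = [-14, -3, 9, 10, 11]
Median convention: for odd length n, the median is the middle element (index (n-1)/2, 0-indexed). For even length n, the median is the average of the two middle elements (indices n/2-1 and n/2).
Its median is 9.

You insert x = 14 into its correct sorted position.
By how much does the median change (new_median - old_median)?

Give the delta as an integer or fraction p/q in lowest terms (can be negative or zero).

Old median = 9
After inserting x = 14: new sorted = [-14, -3, 9, 10, 11, 14]
New median = 19/2
Delta = 19/2 - 9 = 1/2

Answer: 1/2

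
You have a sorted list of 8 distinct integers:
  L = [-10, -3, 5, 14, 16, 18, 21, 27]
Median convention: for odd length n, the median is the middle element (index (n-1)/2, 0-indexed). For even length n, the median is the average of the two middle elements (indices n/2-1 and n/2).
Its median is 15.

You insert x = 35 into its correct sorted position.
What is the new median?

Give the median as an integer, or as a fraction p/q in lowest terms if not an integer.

Answer: 16

Derivation:
Old list (sorted, length 8): [-10, -3, 5, 14, 16, 18, 21, 27]
Old median = 15
Insert x = 35
Old length even (8). Middle pair: indices 3,4 = 14,16.
New length odd (9). New median = single middle element.
x = 35: 8 elements are < x, 0 elements are > x.
New sorted list: [-10, -3, 5, 14, 16, 18, 21, 27, 35]
New median = 16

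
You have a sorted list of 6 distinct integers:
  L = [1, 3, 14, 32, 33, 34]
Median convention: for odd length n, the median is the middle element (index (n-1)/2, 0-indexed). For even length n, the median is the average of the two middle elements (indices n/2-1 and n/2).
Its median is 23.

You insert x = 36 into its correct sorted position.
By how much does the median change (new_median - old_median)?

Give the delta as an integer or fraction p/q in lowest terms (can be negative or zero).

Old median = 23
After inserting x = 36: new sorted = [1, 3, 14, 32, 33, 34, 36]
New median = 32
Delta = 32 - 23 = 9

Answer: 9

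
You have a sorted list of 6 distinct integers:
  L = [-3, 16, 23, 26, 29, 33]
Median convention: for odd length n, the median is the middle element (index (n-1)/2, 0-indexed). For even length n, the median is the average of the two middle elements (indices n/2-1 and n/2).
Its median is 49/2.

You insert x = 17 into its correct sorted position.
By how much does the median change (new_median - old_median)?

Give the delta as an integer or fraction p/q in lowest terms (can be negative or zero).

Answer: -3/2

Derivation:
Old median = 49/2
After inserting x = 17: new sorted = [-3, 16, 17, 23, 26, 29, 33]
New median = 23
Delta = 23 - 49/2 = -3/2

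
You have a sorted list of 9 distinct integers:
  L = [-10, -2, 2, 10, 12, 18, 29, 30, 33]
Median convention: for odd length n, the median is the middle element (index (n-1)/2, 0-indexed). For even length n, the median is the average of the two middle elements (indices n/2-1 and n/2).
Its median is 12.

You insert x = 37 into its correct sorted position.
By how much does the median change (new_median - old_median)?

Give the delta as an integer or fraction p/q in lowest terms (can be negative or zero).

Answer: 3

Derivation:
Old median = 12
After inserting x = 37: new sorted = [-10, -2, 2, 10, 12, 18, 29, 30, 33, 37]
New median = 15
Delta = 15 - 12 = 3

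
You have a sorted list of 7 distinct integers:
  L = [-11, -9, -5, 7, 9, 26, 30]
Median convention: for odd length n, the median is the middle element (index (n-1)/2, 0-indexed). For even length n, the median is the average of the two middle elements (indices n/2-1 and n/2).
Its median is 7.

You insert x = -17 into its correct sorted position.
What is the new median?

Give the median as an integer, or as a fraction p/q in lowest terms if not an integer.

Answer: 1

Derivation:
Old list (sorted, length 7): [-11, -9, -5, 7, 9, 26, 30]
Old median = 7
Insert x = -17
Old length odd (7). Middle was index 3 = 7.
New length even (8). New median = avg of two middle elements.
x = -17: 0 elements are < x, 7 elements are > x.
New sorted list: [-17, -11, -9, -5, 7, 9, 26, 30]
New median = 1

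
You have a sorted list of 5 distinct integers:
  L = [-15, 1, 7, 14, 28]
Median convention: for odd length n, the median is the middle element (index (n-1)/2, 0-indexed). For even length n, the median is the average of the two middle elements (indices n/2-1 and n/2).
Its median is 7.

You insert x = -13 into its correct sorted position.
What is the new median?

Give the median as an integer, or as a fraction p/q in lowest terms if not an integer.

Old list (sorted, length 5): [-15, 1, 7, 14, 28]
Old median = 7
Insert x = -13
Old length odd (5). Middle was index 2 = 7.
New length even (6). New median = avg of two middle elements.
x = -13: 1 elements are < x, 4 elements are > x.
New sorted list: [-15, -13, 1, 7, 14, 28]
New median = 4

Answer: 4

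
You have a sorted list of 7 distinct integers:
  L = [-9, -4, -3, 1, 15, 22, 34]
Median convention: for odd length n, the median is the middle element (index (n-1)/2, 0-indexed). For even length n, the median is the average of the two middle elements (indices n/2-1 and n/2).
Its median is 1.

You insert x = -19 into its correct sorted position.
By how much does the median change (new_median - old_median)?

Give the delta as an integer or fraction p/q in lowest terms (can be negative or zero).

Answer: -2

Derivation:
Old median = 1
After inserting x = -19: new sorted = [-19, -9, -4, -3, 1, 15, 22, 34]
New median = -1
Delta = -1 - 1 = -2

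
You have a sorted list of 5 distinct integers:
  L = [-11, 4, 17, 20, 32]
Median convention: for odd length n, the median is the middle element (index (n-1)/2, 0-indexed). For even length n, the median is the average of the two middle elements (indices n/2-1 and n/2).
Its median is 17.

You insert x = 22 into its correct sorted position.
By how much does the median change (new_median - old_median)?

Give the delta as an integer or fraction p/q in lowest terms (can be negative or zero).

Old median = 17
After inserting x = 22: new sorted = [-11, 4, 17, 20, 22, 32]
New median = 37/2
Delta = 37/2 - 17 = 3/2

Answer: 3/2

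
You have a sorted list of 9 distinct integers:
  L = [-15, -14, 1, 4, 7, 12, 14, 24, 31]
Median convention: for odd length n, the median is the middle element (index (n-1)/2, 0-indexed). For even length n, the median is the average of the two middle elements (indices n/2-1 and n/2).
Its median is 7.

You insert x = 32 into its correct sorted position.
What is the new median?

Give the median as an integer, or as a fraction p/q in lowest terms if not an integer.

Answer: 19/2

Derivation:
Old list (sorted, length 9): [-15, -14, 1, 4, 7, 12, 14, 24, 31]
Old median = 7
Insert x = 32
Old length odd (9). Middle was index 4 = 7.
New length even (10). New median = avg of two middle elements.
x = 32: 9 elements are < x, 0 elements are > x.
New sorted list: [-15, -14, 1, 4, 7, 12, 14, 24, 31, 32]
New median = 19/2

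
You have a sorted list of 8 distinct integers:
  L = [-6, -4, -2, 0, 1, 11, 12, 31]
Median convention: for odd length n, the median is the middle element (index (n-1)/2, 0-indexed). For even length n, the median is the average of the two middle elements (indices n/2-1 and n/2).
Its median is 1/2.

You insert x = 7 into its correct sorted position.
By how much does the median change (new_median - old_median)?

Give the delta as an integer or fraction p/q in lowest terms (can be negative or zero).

Old median = 1/2
After inserting x = 7: new sorted = [-6, -4, -2, 0, 1, 7, 11, 12, 31]
New median = 1
Delta = 1 - 1/2 = 1/2

Answer: 1/2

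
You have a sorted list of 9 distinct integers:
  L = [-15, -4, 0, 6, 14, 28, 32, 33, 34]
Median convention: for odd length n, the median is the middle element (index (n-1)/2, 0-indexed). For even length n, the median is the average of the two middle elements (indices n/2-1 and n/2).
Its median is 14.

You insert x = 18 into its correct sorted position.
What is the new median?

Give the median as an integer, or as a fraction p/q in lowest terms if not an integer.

Answer: 16

Derivation:
Old list (sorted, length 9): [-15, -4, 0, 6, 14, 28, 32, 33, 34]
Old median = 14
Insert x = 18
Old length odd (9). Middle was index 4 = 14.
New length even (10). New median = avg of two middle elements.
x = 18: 5 elements are < x, 4 elements are > x.
New sorted list: [-15, -4, 0, 6, 14, 18, 28, 32, 33, 34]
New median = 16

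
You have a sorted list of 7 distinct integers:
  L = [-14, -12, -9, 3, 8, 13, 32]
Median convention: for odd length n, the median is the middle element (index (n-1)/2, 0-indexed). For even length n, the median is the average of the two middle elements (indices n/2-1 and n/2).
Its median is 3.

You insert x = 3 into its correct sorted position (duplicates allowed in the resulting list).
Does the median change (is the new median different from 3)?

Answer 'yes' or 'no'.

Old median = 3
Insert x = 3
New median = 3
Changed? no

Answer: no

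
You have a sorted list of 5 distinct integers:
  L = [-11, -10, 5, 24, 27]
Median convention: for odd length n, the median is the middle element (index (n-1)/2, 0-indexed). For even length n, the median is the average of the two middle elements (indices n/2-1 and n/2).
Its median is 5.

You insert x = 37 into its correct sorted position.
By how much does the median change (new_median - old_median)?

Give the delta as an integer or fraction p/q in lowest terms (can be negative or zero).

Old median = 5
After inserting x = 37: new sorted = [-11, -10, 5, 24, 27, 37]
New median = 29/2
Delta = 29/2 - 5 = 19/2

Answer: 19/2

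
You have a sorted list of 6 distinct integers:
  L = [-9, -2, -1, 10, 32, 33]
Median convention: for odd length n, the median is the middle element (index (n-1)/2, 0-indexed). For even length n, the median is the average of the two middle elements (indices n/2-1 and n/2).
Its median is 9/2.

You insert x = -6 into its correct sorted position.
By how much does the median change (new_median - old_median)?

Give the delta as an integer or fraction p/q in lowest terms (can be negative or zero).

Old median = 9/2
After inserting x = -6: new sorted = [-9, -6, -2, -1, 10, 32, 33]
New median = -1
Delta = -1 - 9/2 = -11/2

Answer: -11/2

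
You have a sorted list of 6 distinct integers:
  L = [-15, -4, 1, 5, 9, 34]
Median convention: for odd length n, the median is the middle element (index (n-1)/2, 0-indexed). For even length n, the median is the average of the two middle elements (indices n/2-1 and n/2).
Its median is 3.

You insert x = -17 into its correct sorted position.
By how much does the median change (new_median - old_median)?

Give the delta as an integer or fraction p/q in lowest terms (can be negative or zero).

Old median = 3
After inserting x = -17: new sorted = [-17, -15, -4, 1, 5, 9, 34]
New median = 1
Delta = 1 - 3 = -2

Answer: -2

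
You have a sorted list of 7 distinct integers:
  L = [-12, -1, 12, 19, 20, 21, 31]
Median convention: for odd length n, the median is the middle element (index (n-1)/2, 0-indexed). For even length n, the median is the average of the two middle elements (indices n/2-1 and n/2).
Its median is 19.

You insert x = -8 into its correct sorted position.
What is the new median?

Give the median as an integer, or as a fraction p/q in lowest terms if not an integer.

Old list (sorted, length 7): [-12, -1, 12, 19, 20, 21, 31]
Old median = 19
Insert x = -8
Old length odd (7). Middle was index 3 = 19.
New length even (8). New median = avg of two middle elements.
x = -8: 1 elements are < x, 6 elements are > x.
New sorted list: [-12, -8, -1, 12, 19, 20, 21, 31]
New median = 31/2

Answer: 31/2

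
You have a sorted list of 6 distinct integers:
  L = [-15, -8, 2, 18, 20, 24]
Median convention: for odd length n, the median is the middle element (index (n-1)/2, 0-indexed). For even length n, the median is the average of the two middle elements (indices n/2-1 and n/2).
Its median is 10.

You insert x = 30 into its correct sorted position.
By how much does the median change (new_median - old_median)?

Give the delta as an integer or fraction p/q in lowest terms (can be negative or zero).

Old median = 10
After inserting x = 30: new sorted = [-15, -8, 2, 18, 20, 24, 30]
New median = 18
Delta = 18 - 10 = 8

Answer: 8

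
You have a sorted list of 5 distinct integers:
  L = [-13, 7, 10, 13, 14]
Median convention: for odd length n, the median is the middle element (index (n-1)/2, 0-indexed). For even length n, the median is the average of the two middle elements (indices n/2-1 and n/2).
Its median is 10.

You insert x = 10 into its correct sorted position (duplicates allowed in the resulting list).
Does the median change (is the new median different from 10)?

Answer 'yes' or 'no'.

Answer: no

Derivation:
Old median = 10
Insert x = 10
New median = 10
Changed? no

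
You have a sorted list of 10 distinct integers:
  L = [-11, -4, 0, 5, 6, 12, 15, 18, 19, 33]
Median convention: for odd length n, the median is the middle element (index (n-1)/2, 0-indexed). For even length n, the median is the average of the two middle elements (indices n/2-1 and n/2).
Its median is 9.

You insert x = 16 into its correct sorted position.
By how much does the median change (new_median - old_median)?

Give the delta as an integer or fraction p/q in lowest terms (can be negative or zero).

Old median = 9
After inserting x = 16: new sorted = [-11, -4, 0, 5, 6, 12, 15, 16, 18, 19, 33]
New median = 12
Delta = 12 - 9 = 3

Answer: 3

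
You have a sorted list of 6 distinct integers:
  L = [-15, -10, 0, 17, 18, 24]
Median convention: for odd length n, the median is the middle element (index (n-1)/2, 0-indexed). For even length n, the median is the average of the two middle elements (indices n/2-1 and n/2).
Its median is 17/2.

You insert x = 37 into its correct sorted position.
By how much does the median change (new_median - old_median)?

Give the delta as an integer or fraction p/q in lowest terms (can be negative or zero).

Old median = 17/2
After inserting x = 37: new sorted = [-15, -10, 0, 17, 18, 24, 37]
New median = 17
Delta = 17 - 17/2 = 17/2

Answer: 17/2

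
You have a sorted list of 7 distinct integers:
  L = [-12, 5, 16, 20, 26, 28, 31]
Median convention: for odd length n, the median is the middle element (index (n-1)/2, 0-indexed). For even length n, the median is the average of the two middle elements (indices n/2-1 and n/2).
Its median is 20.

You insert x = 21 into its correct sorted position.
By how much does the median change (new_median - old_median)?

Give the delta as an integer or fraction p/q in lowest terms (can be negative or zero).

Answer: 1/2

Derivation:
Old median = 20
After inserting x = 21: new sorted = [-12, 5, 16, 20, 21, 26, 28, 31]
New median = 41/2
Delta = 41/2 - 20 = 1/2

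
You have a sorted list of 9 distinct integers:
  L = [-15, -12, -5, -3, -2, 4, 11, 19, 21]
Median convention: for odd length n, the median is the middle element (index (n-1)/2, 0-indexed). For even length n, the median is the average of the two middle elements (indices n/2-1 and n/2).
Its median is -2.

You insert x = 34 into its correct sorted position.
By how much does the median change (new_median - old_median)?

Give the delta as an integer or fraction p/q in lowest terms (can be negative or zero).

Answer: 3

Derivation:
Old median = -2
After inserting x = 34: new sorted = [-15, -12, -5, -3, -2, 4, 11, 19, 21, 34]
New median = 1
Delta = 1 - -2 = 3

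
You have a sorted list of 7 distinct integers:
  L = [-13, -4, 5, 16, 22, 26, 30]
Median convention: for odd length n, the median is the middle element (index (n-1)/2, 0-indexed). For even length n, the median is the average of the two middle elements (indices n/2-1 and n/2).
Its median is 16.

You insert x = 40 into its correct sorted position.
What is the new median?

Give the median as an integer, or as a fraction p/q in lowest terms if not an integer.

Old list (sorted, length 7): [-13, -4, 5, 16, 22, 26, 30]
Old median = 16
Insert x = 40
Old length odd (7). Middle was index 3 = 16.
New length even (8). New median = avg of two middle elements.
x = 40: 7 elements are < x, 0 elements are > x.
New sorted list: [-13, -4, 5, 16, 22, 26, 30, 40]
New median = 19

Answer: 19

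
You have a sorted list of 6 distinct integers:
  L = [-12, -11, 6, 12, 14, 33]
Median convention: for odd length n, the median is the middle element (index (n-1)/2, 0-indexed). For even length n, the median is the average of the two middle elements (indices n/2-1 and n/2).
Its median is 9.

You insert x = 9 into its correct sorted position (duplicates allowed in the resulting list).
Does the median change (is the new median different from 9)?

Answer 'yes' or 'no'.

Answer: no

Derivation:
Old median = 9
Insert x = 9
New median = 9
Changed? no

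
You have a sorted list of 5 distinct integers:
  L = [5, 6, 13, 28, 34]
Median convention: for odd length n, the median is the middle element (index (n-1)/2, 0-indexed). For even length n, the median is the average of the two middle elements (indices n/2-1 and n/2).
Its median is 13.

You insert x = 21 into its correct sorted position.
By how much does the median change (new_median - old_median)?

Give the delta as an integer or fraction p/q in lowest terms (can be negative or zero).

Old median = 13
After inserting x = 21: new sorted = [5, 6, 13, 21, 28, 34]
New median = 17
Delta = 17 - 13 = 4

Answer: 4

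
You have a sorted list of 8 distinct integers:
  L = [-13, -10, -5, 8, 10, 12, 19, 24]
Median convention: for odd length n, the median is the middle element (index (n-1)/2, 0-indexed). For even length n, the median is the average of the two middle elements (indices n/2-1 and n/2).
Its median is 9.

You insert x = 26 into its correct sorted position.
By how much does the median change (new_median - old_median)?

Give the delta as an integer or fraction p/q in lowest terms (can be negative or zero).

Answer: 1

Derivation:
Old median = 9
After inserting x = 26: new sorted = [-13, -10, -5, 8, 10, 12, 19, 24, 26]
New median = 10
Delta = 10 - 9 = 1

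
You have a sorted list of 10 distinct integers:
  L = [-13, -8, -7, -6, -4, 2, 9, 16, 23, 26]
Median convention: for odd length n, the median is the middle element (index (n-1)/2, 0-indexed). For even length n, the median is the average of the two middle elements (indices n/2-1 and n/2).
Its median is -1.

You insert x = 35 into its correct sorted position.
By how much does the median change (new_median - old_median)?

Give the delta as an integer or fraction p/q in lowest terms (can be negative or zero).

Old median = -1
After inserting x = 35: new sorted = [-13, -8, -7, -6, -4, 2, 9, 16, 23, 26, 35]
New median = 2
Delta = 2 - -1 = 3

Answer: 3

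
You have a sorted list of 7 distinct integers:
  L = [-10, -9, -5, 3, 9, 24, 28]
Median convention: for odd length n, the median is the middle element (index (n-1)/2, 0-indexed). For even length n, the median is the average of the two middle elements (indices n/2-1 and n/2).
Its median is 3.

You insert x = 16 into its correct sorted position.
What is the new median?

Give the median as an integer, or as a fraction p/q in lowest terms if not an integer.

Old list (sorted, length 7): [-10, -9, -5, 3, 9, 24, 28]
Old median = 3
Insert x = 16
Old length odd (7). Middle was index 3 = 3.
New length even (8). New median = avg of two middle elements.
x = 16: 5 elements are < x, 2 elements are > x.
New sorted list: [-10, -9, -5, 3, 9, 16, 24, 28]
New median = 6

Answer: 6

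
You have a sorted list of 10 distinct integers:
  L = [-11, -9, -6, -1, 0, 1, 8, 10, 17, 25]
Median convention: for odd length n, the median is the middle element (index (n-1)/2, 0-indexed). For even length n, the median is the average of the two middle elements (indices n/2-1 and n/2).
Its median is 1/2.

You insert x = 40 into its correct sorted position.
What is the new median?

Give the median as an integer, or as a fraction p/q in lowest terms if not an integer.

Answer: 1

Derivation:
Old list (sorted, length 10): [-11, -9, -6, -1, 0, 1, 8, 10, 17, 25]
Old median = 1/2
Insert x = 40
Old length even (10). Middle pair: indices 4,5 = 0,1.
New length odd (11). New median = single middle element.
x = 40: 10 elements are < x, 0 elements are > x.
New sorted list: [-11, -9, -6, -1, 0, 1, 8, 10, 17, 25, 40]
New median = 1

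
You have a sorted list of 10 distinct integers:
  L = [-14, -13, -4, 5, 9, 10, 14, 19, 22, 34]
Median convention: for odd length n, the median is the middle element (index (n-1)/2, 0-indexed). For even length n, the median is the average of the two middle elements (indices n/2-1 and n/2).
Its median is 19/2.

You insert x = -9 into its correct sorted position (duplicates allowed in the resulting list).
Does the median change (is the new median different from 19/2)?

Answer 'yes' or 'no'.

Old median = 19/2
Insert x = -9
New median = 9
Changed? yes

Answer: yes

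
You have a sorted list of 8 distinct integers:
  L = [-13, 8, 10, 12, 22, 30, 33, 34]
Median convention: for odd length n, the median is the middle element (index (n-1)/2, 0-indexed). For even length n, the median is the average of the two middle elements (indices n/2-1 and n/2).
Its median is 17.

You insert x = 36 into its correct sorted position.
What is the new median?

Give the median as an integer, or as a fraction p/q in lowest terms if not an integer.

Old list (sorted, length 8): [-13, 8, 10, 12, 22, 30, 33, 34]
Old median = 17
Insert x = 36
Old length even (8). Middle pair: indices 3,4 = 12,22.
New length odd (9). New median = single middle element.
x = 36: 8 elements are < x, 0 elements are > x.
New sorted list: [-13, 8, 10, 12, 22, 30, 33, 34, 36]
New median = 22

Answer: 22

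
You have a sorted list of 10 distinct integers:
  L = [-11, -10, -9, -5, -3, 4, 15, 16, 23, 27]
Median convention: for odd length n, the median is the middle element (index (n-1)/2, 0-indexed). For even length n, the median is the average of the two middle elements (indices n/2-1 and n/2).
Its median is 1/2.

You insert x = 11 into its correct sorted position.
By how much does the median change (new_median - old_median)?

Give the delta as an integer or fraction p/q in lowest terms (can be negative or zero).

Old median = 1/2
After inserting x = 11: new sorted = [-11, -10, -9, -5, -3, 4, 11, 15, 16, 23, 27]
New median = 4
Delta = 4 - 1/2 = 7/2

Answer: 7/2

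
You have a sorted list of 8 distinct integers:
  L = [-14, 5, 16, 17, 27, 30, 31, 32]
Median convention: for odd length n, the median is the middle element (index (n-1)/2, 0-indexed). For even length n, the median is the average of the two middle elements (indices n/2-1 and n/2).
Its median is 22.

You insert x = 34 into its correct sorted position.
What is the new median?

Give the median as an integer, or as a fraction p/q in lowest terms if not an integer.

Old list (sorted, length 8): [-14, 5, 16, 17, 27, 30, 31, 32]
Old median = 22
Insert x = 34
Old length even (8). Middle pair: indices 3,4 = 17,27.
New length odd (9). New median = single middle element.
x = 34: 8 elements are < x, 0 elements are > x.
New sorted list: [-14, 5, 16, 17, 27, 30, 31, 32, 34]
New median = 27

Answer: 27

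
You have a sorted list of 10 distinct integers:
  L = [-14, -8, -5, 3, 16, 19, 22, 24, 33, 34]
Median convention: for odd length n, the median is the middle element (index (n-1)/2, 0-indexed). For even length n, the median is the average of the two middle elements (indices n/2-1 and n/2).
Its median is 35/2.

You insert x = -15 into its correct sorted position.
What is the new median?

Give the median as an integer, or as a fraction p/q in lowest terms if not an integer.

Answer: 16

Derivation:
Old list (sorted, length 10): [-14, -8, -5, 3, 16, 19, 22, 24, 33, 34]
Old median = 35/2
Insert x = -15
Old length even (10). Middle pair: indices 4,5 = 16,19.
New length odd (11). New median = single middle element.
x = -15: 0 elements are < x, 10 elements are > x.
New sorted list: [-15, -14, -8, -5, 3, 16, 19, 22, 24, 33, 34]
New median = 16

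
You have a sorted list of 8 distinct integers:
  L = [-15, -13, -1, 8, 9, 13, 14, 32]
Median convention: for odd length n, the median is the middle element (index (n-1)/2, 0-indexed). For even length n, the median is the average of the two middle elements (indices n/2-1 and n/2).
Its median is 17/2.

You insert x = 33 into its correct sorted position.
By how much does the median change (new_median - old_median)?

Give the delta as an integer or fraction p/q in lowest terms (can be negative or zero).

Answer: 1/2

Derivation:
Old median = 17/2
After inserting x = 33: new sorted = [-15, -13, -1, 8, 9, 13, 14, 32, 33]
New median = 9
Delta = 9 - 17/2 = 1/2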